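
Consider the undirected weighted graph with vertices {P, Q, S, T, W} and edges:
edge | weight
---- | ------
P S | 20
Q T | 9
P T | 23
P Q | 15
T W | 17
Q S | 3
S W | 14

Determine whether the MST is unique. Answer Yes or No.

Yes

Sort edges by weight, then run Kruskal:
Q S (3): add. Components now {Q,S} {W} {P} {T}
Q T (9): add. Components now {Q,S,T} {W} {P}
S W (14): add. Components now {Q,S,T,W} {P}
P Q (15): add. Components now {P,Q,S,T,W}
Every non-tree edge has weight strictly greater than the heaviest edge on the tree path between its endpoints, so the MST is unique.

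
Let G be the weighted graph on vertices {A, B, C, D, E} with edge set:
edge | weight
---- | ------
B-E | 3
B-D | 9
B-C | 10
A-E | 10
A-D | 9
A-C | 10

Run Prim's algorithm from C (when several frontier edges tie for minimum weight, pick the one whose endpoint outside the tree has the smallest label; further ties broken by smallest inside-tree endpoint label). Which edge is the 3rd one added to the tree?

Prim, starting at C.
Step 1: cheapest edge leaving the tree is A-C (10); add A.
Step 2: cheapest edge leaving the tree is A-D (9); add D.
Step 3: cheapest edge leaving the tree is B-D (9); add B.
Step 4: cheapest edge leaving the tree is B-E (3); add E.
The 3rd edge added is B-D.

B-D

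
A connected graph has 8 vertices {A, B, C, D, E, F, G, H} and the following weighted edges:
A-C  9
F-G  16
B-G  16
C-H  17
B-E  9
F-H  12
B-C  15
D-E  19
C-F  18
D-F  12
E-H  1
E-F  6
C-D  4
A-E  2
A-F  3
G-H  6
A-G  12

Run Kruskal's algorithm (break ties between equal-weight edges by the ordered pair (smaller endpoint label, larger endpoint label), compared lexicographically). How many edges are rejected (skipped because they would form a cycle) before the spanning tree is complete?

Sort edges by weight, then run Kruskal:
E-H (1): add — endpoints in different components.
A-E (2): add — endpoints in different components.
A-F (3): add — endpoints in different components.
C-D (4): add — endpoints in different components.
E-F (6): skip — E and F already connected.
G-H (6): add — endpoints in different components.
A-C (9): add — endpoints in different components.
B-E (9): add — endpoints in different components.
Edges rejected before the tree was complete: 1.

1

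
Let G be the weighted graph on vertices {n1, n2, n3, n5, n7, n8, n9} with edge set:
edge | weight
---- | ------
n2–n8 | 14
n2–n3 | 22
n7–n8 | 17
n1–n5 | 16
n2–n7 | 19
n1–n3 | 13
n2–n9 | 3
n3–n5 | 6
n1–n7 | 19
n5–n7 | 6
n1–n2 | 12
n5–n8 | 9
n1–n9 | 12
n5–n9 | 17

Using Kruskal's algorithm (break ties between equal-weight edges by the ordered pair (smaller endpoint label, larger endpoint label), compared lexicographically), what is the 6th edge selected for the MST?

Kruskal's algorithm — process edges by increasing weight (ties by edge label):
n2–n9 (3): add — endpoints in different components.
n3–n5 (6): add — endpoints in different components.
n5–n7 (6): add — endpoints in different components.
n5–n8 (9): add — endpoints in different components.
n1–n2 (12): add — endpoints in different components.
n1–n9 (12): skip — n9 and n1 already connected.
n1–n3 (13): add — endpoints in different components.
The 6th edge added is n1–n3.

n1-n3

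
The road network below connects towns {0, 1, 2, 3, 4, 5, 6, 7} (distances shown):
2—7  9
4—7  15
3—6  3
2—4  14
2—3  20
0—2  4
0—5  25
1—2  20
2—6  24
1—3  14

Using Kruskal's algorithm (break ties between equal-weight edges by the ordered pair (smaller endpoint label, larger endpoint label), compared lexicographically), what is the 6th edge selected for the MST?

Sort edges by weight, then run Kruskal:
3—6 (3): add — endpoints in different components.
0—2 (4): add — endpoints in different components.
2—7 (9): add — endpoints in different components.
1—3 (14): add — endpoints in different components.
2—4 (14): add — endpoints in different components.
4—7 (15): skip — 4 and 7 already connected.
1—2 (20): add — endpoints in different components.
2—3 (20): skip — 2 and 3 already connected.
2—6 (24): skip — 2 and 6 already connected.
0—5 (25): add — endpoints in different components.
The 6th edge added is 1—2.

1-2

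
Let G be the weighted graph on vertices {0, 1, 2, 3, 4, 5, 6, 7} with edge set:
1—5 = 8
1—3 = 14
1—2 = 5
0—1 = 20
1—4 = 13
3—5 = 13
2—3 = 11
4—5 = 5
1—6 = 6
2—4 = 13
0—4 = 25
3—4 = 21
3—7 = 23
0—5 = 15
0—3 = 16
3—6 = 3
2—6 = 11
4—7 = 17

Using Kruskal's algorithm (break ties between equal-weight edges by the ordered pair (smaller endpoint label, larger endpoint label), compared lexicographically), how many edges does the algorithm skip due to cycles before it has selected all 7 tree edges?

7

Sort edges by weight, then run Kruskal:
3—6 (3): add — endpoints in different components.
1—2 (5): add — endpoints in different components.
4—5 (5): add — endpoints in different components.
1—6 (6): add — endpoints in different components.
1—5 (8): add — endpoints in different components.
2—3 (11): skip — 2 and 3 already connected.
2—6 (11): skip — 2 and 6 already connected.
1—4 (13): skip — 1 and 4 already connected.
2—4 (13): skip — 2 and 4 already connected.
3—5 (13): skip — 3 and 5 already connected.
1—3 (14): skip — 1 and 3 already connected.
0—5 (15): add — endpoints in different components.
0—3 (16): skip — 0 and 3 already connected.
4—7 (17): add — endpoints in different components.
Edges rejected before the tree was complete: 7.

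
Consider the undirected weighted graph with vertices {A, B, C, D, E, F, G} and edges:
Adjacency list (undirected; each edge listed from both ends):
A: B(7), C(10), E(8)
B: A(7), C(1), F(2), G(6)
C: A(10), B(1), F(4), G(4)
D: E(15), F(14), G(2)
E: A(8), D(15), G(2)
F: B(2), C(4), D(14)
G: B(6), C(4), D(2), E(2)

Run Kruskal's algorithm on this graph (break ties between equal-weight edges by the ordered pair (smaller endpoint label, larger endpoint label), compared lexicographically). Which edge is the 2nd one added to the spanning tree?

Sort edges by weight, then run Kruskal:
B C (1): add — endpoints in different components.
B F (2): add — endpoints in different components.
D G (2): add — endpoints in different components.
E G (2): add — endpoints in different components.
C F (4): skip — C and F already connected.
C G (4): add — endpoints in different components.
B G (6): skip — B and G already connected.
A B (7): add — endpoints in different components.
The 2nd edge added is B F.

B-F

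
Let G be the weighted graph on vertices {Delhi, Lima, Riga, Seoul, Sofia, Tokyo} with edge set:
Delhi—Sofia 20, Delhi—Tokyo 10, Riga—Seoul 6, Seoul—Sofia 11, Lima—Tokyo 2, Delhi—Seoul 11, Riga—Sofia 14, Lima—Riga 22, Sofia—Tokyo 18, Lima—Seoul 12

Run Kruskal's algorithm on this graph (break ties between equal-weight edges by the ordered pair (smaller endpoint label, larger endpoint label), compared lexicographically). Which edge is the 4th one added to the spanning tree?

Delhi-Seoul

Kruskal's algorithm — process edges by increasing weight (ties by edge label):
Lima—Tokyo (2): add — endpoints in different components.
Riga—Seoul (6): add — endpoints in different components.
Delhi—Tokyo (10): add — endpoints in different components.
Delhi—Seoul (11): add — endpoints in different components.
Seoul—Sofia (11): add — endpoints in different components.
The 4th edge added is Delhi—Seoul.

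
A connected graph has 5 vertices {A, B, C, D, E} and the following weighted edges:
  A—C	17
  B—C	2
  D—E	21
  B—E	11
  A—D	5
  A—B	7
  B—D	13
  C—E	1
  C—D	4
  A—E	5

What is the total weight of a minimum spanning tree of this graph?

Kruskal: consider edges lightest-first.
C—E (1): add — endpoints in different components.
B—C (2): add — endpoints in different components.
C—D (4): add — endpoints in different components.
A—D (5): add — endpoints in different components.
MST edges: C—E, B—C, C—D, A—D; total weight 1+2+4+5 = 12.

12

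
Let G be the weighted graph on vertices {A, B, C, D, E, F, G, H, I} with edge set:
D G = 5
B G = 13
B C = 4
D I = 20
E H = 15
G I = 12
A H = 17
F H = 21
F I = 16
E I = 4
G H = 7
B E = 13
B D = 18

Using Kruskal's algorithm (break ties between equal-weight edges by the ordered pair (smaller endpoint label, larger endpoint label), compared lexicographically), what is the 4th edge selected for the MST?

G-H

Sort edges by weight, then run Kruskal:
B C (4): add — endpoints in different components.
E I (4): add — endpoints in different components.
D G (5): add — endpoints in different components.
G H (7): add — endpoints in different components.
G I (12): add — endpoints in different components.
B E (13): add — endpoints in different components.
B G (13): skip — B and G already connected.
E H (15): skip — E and H already connected.
F I (16): add — endpoints in different components.
A H (17): add — endpoints in different components.
The 4th edge added is G H.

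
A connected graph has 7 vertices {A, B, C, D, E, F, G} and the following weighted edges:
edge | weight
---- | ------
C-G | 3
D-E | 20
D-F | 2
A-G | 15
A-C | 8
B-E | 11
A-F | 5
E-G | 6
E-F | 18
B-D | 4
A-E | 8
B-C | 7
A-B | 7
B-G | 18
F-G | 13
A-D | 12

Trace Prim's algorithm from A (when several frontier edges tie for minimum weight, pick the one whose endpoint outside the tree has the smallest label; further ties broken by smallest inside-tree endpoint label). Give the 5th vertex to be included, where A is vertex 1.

C

Prim, starting at A.
Step 1: cheapest edge leaving the tree is A-F (5); add F.
Step 2: cheapest edge leaving the tree is D-F (2); add D.
Step 3: cheapest edge leaving the tree is B-D (4); add B.
Step 4: cheapest edge leaving the tree is B-C (7); add C.
Step 5: cheapest edge leaving the tree is C-G (3); add G.
Step 6: cheapest edge leaving the tree is E-G (6); add E.
Vertex order: A, F, D, B, C, G, E. The 5th vertex is C.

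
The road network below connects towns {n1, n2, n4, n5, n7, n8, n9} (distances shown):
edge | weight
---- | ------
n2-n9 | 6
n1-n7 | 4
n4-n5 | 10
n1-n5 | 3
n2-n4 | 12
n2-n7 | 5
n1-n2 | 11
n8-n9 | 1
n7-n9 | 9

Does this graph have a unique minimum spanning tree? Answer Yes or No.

Yes

Kruskal: consider edges lightest-first.
n8-n9 (1): add. Components now {n7} {n8,n9} {n5} {n1} {n2} {n4}
n1-n5 (3): add. Components now {n7} {n8,n9} {n1,n5} {n2} {n4}
n1-n7 (4): add. Components now {n1,n5,n7} {n8,n9} {n2} {n4}
n2-n7 (5): add. Components now {n1,n2,n5,n7} {n8,n9} {n4}
n2-n9 (6): add. Components now {n1,n2,n5,n7,n8,n9} {n4}
n7-n9 (9): skip — n7 and n9 already connected.
n4-n5 (10): add. Components now {n1,n2,n4,n5,n7,n8,n9}
Every non-tree edge has weight strictly greater than the heaviest edge on the tree path between its endpoints, so the MST is unique.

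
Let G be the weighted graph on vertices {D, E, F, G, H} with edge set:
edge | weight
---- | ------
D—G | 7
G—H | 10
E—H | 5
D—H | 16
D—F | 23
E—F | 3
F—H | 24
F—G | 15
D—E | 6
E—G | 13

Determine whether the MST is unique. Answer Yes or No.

Yes

Kruskal's algorithm — process edges by increasing weight (ties by edge label):
E—F (3): add. Components now {D} {E,F} {G} {H}
E—H (5): add. Components now {D} {E,F,H} {G}
D—E (6): add. Components now {D,E,F,H} {G}
D—G (7): add. Components now {D,E,F,G,H}
Every non-tree edge has weight strictly greater than the heaviest edge on the tree path between its endpoints, so the MST is unique.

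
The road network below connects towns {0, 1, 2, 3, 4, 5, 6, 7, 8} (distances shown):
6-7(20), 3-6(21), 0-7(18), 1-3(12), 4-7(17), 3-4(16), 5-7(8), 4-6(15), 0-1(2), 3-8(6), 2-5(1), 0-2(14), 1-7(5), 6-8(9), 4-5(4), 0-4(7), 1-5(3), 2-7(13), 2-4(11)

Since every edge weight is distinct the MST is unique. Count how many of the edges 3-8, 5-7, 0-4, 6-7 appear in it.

Kruskal: consider edges lightest-first.
2-5 (1): add — endpoints in different components.
0-1 (2): add — endpoints in different components.
1-5 (3): add — endpoints in different components.
4-5 (4): add — endpoints in different components.
1-7 (5): add — endpoints in different components.
3-8 (6): add — endpoints in different components.
0-4 (7): skip — 0 and 4 already connected.
5-7 (8): skip — 5 and 7 already connected.
6-8 (9): add — endpoints in different components.
2-4 (11): skip — 2 and 4 already connected.
1-3 (12): add — endpoints in different components.
MST edge set: {2-5, 0-1, 1-5, 4-5, 1-7, 3-8, 6-8, 1-3}.
Of the listed edges, {3-8} are in the MST → 1.

1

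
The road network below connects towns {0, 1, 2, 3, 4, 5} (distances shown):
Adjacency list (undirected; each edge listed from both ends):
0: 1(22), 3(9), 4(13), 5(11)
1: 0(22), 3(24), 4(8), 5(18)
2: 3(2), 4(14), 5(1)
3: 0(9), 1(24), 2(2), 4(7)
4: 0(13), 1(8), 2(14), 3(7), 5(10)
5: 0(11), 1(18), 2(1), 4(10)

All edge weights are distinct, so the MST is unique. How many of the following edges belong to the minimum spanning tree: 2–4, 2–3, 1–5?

Kruskal's algorithm — process edges by increasing weight (ties by edge label):
2–5 (1): add — endpoints in different components.
2–3 (2): add — endpoints in different components.
3–4 (7): add — endpoints in different components.
1–4 (8): add — endpoints in different components.
0–3 (9): add — endpoints in different components.
MST edge set: {2–5, 2–3, 3–4, 1–4, 0–3}.
Of the listed edges, {2–3} are in the MST → 1.

1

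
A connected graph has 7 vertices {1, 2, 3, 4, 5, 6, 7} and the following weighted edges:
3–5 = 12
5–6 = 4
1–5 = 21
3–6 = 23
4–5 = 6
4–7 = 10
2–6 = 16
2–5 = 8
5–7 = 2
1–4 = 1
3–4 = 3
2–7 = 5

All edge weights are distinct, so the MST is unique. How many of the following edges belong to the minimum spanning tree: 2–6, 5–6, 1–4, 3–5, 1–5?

Kruskal's algorithm — process edges by increasing weight (ties by edge label):
1–4 (1): add. Components now {1,4} {2} {3} {5} {6} {7}
5–7 (2): add. Components now {1,4} {2} {3} {5,7} {6}
3–4 (3): add. Components now {1,3,4} {2} {5,7} {6}
5–6 (4): add. Components now {1,3,4} {2} {5,6,7}
2–7 (5): add. Components now {1,3,4} {2,5,6,7}
4–5 (6): add. Components now {1,2,3,4,5,6,7}
MST edge set: {1–4, 5–7, 3–4, 5–6, 2–7, 4–5}.
Of the listed edges, {5–6, 1–4} are in the MST → 2.

2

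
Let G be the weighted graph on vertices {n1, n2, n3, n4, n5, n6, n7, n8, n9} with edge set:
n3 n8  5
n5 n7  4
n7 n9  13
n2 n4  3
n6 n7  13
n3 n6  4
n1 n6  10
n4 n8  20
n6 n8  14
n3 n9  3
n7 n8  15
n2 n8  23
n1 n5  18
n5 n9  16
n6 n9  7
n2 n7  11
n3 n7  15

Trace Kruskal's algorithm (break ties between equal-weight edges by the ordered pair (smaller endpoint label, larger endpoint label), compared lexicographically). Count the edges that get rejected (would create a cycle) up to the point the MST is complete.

Sort edges by weight, then run Kruskal:
n2 n4 (3): add — endpoints in different components.
n3 n9 (3): add — endpoints in different components.
n3 n6 (4): add — endpoints in different components.
n5 n7 (4): add — endpoints in different components.
n3 n8 (5): add — endpoints in different components.
n6 n9 (7): skip — n9 and n6 already connected.
n1 n6 (10): add — endpoints in different components.
n2 n7 (11): add — endpoints in different components.
n6 n7 (13): add — endpoints in different components.
Edges rejected before the tree was complete: 1.

1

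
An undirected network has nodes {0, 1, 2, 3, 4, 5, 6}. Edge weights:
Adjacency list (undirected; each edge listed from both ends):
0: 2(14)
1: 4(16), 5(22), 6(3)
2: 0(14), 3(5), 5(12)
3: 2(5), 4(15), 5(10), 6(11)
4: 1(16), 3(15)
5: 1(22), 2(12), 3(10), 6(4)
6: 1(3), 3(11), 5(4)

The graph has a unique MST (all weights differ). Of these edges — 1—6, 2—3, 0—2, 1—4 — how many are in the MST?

Sort edges by weight, then run Kruskal:
1—6 (3): add. Components now {0} {1,6} {2} {3} {4} {5}
5—6 (4): add. Components now {0} {1,5,6} {2} {3} {4}
2—3 (5): add. Components now {0} {1,5,6} {2,3} {4}
3—5 (10): add. Components now {0} {1,2,3,5,6} {4}
3—6 (11): skip — 3 and 6 already connected.
2—5 (12): skip — 2 and 5 already connected.
0—2 (14): add. Components now {0,1,2,3,5,6} {4}
3—4 (15): add. Components now {0,1,2,3,4,5,6}
MST edge set: {1—6, 5—6, 2—3, 3—5, 0—2, 3—4}.
Of the listed edges, {1—6, 2—3, 0—2} are in the MST → 3.

3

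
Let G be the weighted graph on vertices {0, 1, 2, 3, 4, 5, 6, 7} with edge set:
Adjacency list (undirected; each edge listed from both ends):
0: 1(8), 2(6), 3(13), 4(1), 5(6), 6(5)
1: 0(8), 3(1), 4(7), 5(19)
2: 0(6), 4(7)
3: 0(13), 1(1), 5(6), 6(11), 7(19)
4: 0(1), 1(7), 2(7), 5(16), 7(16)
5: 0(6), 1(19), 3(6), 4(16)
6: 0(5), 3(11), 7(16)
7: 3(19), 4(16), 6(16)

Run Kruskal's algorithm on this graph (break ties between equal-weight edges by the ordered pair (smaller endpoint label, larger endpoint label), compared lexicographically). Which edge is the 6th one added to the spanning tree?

3-5

Sort edges by weight, then run Kruskal:
0 4 (1): add — endpoints in different components.
1 3 (1): add — endpoints in different components.
0 6 (5): add — endpoints in different components.
0 2 (6): add — endpoints in different components.
0 5 (6): add — endpoints in different components.
3 5 (6): add — endpoints in different components.
1 4 (7): skip — 1 and 4 already connected.
2 4 (7): skip — 2 and 4 already connected.
0 1 (8): skip — 0 and 1 already connected.
3 6 (11): skip — 3 and 6 already connected.
0 3 (13): skip — 0 and 3 already connected.
4 5 (16): skip — 4 and 5 already connected.
4 7 (16): add — endpoints in different components.
The 6th edge added is 3 5.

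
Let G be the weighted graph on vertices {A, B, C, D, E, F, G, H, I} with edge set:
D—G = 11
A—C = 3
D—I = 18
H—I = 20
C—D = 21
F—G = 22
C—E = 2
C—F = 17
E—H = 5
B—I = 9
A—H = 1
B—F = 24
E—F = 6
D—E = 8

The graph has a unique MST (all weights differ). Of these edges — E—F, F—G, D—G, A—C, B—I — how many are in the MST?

4

Sort edges by weight, then run Kruskal:
A—H (1): add — endpoints in different components.
C—E (2): add — endpoints in different components.
A—C (3): add — endpoints in different components.
E—H (5): skip — E and H already connected.
E—F (6): add — endpoints in different components.
D—E (8): add — endpoints in different components.
B—I (9): add — endpoints in different components.
D—G (11): add — endpoints in different components.
C—F (17): skip — C and F already connected.
D—I (18): add — endpoints in different components.
MST edge set: {A—H, C—E, A—C, E—F, D—E, B—I, D—G, D—I}.
Of the listed edges, {E—F, D—G, A—C, B—I} are in the MST → 4.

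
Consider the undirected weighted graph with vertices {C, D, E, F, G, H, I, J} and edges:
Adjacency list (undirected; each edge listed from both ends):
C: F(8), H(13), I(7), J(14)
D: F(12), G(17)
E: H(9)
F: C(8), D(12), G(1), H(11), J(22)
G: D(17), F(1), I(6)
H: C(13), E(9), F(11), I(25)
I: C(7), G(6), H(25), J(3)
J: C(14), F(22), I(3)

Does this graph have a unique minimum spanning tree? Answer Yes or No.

Kruskal's algorithm — process edges by increasing weight (ties by edge label):
F–G (1): add — endpoints in different components.
I–J (3): add — endpoints in different components.
G–I (6): add — endpoints in different components.
C–I (7): add — endpoints in different components.
C–F (8): skip — C and F already connected.
E–H (9): add — endpoints in different components.
F–H (11): add — endpoints in different components.
D–F (12): add — endpoints in different components.
Every non-tree edge has weight strictly greater than the heaviest edge on the tree path between its endpoints, so the MST is unique.

Yes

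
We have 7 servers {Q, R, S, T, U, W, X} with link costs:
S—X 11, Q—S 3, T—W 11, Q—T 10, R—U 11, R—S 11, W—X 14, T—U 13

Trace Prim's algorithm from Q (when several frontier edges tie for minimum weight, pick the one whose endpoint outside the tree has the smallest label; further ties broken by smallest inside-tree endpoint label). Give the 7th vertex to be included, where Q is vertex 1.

X

Grow the tree from Q using Prim:
Step 1: cheapest edge leaving the tree is Q—S (3); add S.
Step 2: cheapest edge leaving the tree is Q—T (10); add T.
Step 3: cheapest edge leaving the tree is R—S (11); add R.
Step 4: cheapest edge leaving the tree is R—U (11); add U.
Step 5: cheapest edge leaving the tree is T—W (11); add W.
Step 6: cheapest edge leaving the tree is S—X (11); add X.
Vertex order: Q, S, T, R, U, W, X. The 7th vertex is X.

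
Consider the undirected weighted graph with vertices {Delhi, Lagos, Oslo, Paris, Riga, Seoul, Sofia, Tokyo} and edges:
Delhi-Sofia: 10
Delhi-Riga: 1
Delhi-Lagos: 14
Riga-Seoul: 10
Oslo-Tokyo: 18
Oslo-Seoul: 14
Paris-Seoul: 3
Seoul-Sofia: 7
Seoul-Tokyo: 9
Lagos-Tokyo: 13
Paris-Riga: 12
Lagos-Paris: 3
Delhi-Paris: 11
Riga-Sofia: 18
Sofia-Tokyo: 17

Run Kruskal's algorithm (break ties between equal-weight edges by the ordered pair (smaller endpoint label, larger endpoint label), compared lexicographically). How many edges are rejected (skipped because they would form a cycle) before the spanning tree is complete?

Kruskal's algorithm — process edges by increasing weight (ties by edge label):
Delhi-Riga (1): add — endpoints in different components.
Lagos-Paris (3): add — endpoints in different components.
Paris-Seoul (3): add — endpoints in different components.
Seoul-Sofia (7): add — endpoints in different components.
Seoul-Tokyo (9): add — endpoints in different components.
Delhi-Sofia (10): add — endpoints in different components.
Riga-Seoul (10): skip — Seoul and Riga already connected.
Delhi-Paris (11): skip — Delhi and Paris already connected.
Paris-Riga (12): skip — Riga and Paris already connected.
Lagos-Tokyo (13): skip — Tokyo and Lagos already connected.
Delhi-Lagos (14): skip — Delhi and Lagos already connected.
Oslo-Seoul (14): add — endpoints in different components.
Edges rejected before the tree was complete: 5.

5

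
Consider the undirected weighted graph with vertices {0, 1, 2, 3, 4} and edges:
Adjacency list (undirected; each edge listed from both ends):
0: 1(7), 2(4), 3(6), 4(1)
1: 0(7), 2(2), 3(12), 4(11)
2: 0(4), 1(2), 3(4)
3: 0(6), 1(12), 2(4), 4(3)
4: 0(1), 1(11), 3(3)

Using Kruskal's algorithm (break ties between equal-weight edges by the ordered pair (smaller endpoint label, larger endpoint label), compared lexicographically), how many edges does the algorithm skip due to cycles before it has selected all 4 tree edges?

0

Kruskal's algorithm — process edges by increasing weight (ties by edge label):
0-4 (1): add — endpoints in different components.
1-2 (2): add — endpoints in different components.
3-4 (3): add — endpoints in different components.
0-2 (4): add — endpoints in different components.
Edges rejected before the tree was complete: 0.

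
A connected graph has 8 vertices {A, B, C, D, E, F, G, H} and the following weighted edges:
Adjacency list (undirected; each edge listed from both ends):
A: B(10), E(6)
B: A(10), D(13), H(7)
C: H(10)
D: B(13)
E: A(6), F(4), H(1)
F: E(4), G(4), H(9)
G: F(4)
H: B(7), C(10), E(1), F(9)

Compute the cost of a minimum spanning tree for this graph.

45

Kruskal's algorithm — process edges by increasing weight (ties by edge label):
E—H (1): add — endpoints in different components.
E—F (4): add — endpoints in different components.
F—G (4): add — endpoints in different components.
A—E (6): add — endpoints in different components.
B—H (7): add — endpoints in different components.
F—H (9): skip — F and H already connected.
A—B (10): skip — A and B already connected.
C—H (10): add — endpoints in different components.
B—D (13): add — endpoints in different components.
MST edges: E—H, E—F, F—G, A—E, B—H, C—H, B—D; total weight 1+4+4+6+7+10+13 = 45.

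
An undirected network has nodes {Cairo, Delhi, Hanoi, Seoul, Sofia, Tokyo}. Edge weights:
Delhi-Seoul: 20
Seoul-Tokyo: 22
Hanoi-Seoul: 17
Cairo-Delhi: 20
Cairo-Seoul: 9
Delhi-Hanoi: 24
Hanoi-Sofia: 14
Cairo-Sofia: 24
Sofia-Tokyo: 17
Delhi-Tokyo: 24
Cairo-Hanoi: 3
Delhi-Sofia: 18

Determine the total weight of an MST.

61

Grow the tree from Seoul using Prim:
Step 1: cheapest edge leaving the tree is Cairo-Seoul (9); add Cairo.
Step 2: cheapest edge leaving the tree is Cairo-Hanoi (3); add Hanoi.
Step 3: cheapest edge leaving the tree is Hanoi-Sofia (14); add Sofia.
Step 4: cheapest edge leaving the tree is Sofia-Tokyo (17); add Tokyo.
Step 5: cheapest edge leaving the tree is Delhi-Sofia (18); add Delhi.
MST edges: Cairo-Seoul, Cairo-Hanoi, Hanoi-Sofia, Sofia-Tokyo, Delhi-Sofia; total weight 9+3+14+17+18 = 61.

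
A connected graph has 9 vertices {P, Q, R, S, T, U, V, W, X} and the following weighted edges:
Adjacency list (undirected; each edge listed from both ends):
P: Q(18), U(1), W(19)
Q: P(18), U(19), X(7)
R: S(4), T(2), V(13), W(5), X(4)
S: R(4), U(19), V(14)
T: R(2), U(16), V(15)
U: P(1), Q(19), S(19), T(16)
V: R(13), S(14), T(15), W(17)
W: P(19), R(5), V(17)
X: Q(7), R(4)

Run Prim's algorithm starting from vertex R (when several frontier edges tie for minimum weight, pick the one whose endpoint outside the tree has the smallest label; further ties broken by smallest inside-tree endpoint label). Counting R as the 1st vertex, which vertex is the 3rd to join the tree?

Grow the tree from R using Prim:
Step 1: cheapest edge leaving the tree is R T (2); add T.
Step 2: cheapest edge leaving the tree is R S (4); add S.
Step 3: cheapest edge leaving the tree is R X (4); add X.
Step 4: cheapest edge leaving the tree is R W (5); add W.
Step 5: cheapest edge leaving the tree is Q X (7); add Q.
Step 6: cheapest edge leaving the tree is R V (13); add V.
Step 7: cheapest edge leaving the tree is T U (16); add U.
Step 8: cheapest edge leaving the tree is P U (1); add P.
Vertex order: R, T, S, X, W, Q, V, U, P. The 3rd vertex is S.

S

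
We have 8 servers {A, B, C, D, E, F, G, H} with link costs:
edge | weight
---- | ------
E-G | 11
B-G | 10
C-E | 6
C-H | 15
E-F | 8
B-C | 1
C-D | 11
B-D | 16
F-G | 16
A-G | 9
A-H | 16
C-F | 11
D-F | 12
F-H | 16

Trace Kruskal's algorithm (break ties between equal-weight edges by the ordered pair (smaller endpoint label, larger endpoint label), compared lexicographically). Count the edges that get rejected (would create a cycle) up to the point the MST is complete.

Kruskal: consider edges lightest-first.
B-C (1): add — endpoints in different components.
C-E (6): add — endpoints in different components.
E-F (8): add — endpoints in different components.
A-G (9): add — endpoints in different components.
B-G (10): add — endpoints in different components.
C-D (11): add — endpoints in different components.
C-F (11): skip — C and F already connected.
E-G (11): skip — E and G already connected.
D-F (12): skip — D and F already connected.
C-H (15): add — endpoints in different components.
Edges rejected before the tree was complete: 3.

3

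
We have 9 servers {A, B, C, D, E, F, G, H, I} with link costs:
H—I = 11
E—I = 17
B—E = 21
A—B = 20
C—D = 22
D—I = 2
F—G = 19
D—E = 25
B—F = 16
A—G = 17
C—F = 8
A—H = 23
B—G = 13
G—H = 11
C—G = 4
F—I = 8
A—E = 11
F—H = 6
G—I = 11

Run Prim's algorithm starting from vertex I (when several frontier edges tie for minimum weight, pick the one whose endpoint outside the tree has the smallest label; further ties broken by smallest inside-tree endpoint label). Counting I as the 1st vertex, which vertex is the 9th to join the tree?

E

Prim's algorithm from I:
Step 1: cheapest edge leaving the tree is D—I (2); add D.
Step 2: cheapest edge leaving the tree is F—I (8); add F.
Step 3: cheapest edge leaving the tree is F—H (6); add H.
Step 4: cheapest edge leaving the tree is C—F (8); add C.
Step 5: cheapest edge leaving the tree is C—G (4); add G.
Step 6: cheapest edge leaving the tree is B—G (13); add B.
Step 7: cheapest edge leaving the tree is A—G (17); add A.
Step 8: cheapest edge leaving the tree is A—E (11); add E.
Vertex order: I, D, F, H, C, G, B, A, E. The 9th vertex is E.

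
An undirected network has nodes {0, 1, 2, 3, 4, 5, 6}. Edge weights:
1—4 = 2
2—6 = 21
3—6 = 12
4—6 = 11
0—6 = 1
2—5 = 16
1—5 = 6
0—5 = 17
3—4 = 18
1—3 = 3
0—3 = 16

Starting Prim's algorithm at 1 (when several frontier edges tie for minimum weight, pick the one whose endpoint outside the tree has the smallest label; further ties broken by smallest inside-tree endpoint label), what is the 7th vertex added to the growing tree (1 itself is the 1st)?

2

Prim's algorithm from 1:
Step 1: frontier [1—4 2, 1—3 3, 1—5 6] → take 1—4 (2); add 4.
Step 2: frontier [1—3 3, 1—5 6, 4—6 11, 3—4 18] → take 1—3 (3); add 3.
Step 3: frontier [1—5 6, 3—6 12, 0—3 16, 4—6 11] → take 1—5 (6); add 5.
Step 4: frontier [3—6 12, 0—3 16, 4—6 11, 2—5 16, 0—5 17] → take 4—6 (11); add 6.
Step 5: frontier [0—3 16, 2—5 16, 0—5 17, 0—6 1, 2—6 21] → take 0—6 (1); add 0.
Step 6: frontier [2—5 16, 2—6 21] → take 2—5 (16); add 2.
Vertex order: 1, 4, 3, 5, 6, 0, 2. The 7th vertex is 2.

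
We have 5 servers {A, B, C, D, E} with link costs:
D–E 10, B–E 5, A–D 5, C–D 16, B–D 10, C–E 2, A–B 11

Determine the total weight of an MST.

Prim's algorithm from A:
Step 1: cheapest edge leaving the tree is A–D (5); add D.
Step 2: cheapest edge leaving the tree is B–D (10); add B.
Step 3: cheapest edge leaving the tree is B–E (5); add E.
Step 4: cheapest edge leaving the tree is C–E (2); add C.
MST edges: A–D, B–D, B–E, C–E; total weight 5+10+5+2 = 22.

22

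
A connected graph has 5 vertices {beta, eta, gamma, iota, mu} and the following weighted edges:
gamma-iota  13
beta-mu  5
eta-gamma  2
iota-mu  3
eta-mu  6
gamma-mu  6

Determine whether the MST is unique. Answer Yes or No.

No

Sort edges by weight, then run Kruskal:
eta-gamma (2): add. Components now {mu} {iota} {beta} {eta,gamma}
iota-mu (3): add. Components now {iota,mu} {beta} {eta,gamma}
beta-mu (5): add. Components now {beta,iota,mu} {eta,gamma}
eta-mu (6): add. Components now {beta,eta,gamma,iota,mu}
Non-tree edge gamma-mu has weight 6, equal to the heaviest edge on its tree cycle — swapping gives another MST of the same weight. Not unique.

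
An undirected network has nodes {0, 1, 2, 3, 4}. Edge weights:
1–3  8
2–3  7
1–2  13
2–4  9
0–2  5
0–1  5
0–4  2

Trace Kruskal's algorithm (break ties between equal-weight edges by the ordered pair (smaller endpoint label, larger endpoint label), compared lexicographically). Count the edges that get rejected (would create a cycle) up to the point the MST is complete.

Kruskal's algorithm — process edges by increasing weight (ties by edge label):
0–4 (2): add — endpoints in different components.
0–1 (5): add — endpoints in different components.
0–2 (5): add — endpoints in different components.
2–3 (7): add — endpoints in different components.
Edges rejected before the tree was complete: 0.

0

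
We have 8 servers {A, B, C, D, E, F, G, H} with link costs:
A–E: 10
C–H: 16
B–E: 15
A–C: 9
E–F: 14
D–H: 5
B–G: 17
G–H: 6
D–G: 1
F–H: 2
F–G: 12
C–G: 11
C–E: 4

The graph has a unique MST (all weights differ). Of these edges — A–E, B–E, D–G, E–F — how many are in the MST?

Kruskal: consider edges lightest-first.
D–G (1): add — endpoints in different components.
F–H (2): add — endpoints in different components.
C–E (4): add — endpoints in different components.
D–H (5): add — endpoints in different components.
G–H (6): skip — G and H already connected.
A–C (9): add — endpoints in different components.
A–E (10): skip — A and E already connected.
C–G (11): add — endpoints in different components.
F–G (12): skip — F and G already connected.
E–F (14): skip — E and F already connected.
B–E (15): add — endpoints in different components.
MST edge set: {D–G, F–H, C–E, D–H, A–C, C–G, B–E}.
Of the listed edges, {B–E, D–G} are in the MST → 2.

2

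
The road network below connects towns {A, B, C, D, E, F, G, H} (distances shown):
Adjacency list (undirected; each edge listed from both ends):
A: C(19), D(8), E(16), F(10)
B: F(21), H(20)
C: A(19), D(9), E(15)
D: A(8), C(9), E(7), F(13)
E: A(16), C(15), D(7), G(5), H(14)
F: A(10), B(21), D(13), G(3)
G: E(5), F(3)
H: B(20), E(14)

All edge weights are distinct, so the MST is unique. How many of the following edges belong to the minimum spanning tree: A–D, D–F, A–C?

Sort edges by weight, then run Kruskal:
F–G (3): add — endpoints in different components.
E–G (5): add — endpoints in different components.
D–E (7): add — endpoints in different components.
A–D (8): add — endpoints in different components.
C–D (9): add — endpoints in different components.
A–F (10): skip — A and F already connected.
D–F (13): skip — D and F already connected.
E–H (14): add — endpoints in different components.
C–E (15): skip — C and E already connected.
A–E (16): skip — A and E already connected.
A–C (19): skip — A and C already connected.
B–H (20): add — endpoints in different components.
MST edge set: {F–G, E–G, D–E, A–D, C–D, E–H, B–H}.
Of the listed edges, {A–D} are in the MST → 1.

1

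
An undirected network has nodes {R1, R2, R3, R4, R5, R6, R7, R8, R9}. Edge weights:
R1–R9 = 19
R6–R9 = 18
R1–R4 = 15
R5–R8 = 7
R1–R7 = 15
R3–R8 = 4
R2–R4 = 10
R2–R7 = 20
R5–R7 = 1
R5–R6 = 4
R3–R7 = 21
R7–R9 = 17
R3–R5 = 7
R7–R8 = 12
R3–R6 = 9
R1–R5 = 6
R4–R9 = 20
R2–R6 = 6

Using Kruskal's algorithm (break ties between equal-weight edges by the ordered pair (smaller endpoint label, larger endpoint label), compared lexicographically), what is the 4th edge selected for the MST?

R1-R5

Kruskal's algorithm — process edges by increasing weight (ties by edge label):
R5–R7 (1): add — endpoints in different components.
R3–R8 (4): add — endpoints in different components.
R5–R6 (4): add — endpoints in different components.
R1–R5 (6): add — endpoints in different components.
R2–R6 (6): add — endpoints in different components.
R3–R5 (7): add — endpoints in different components.
R5–R8 (7): skip — R5 and R8 already connected.
R3–R6 (9): skip — R6 and R3 already connected.
R2–R4 (10): add — endpoints in different components.
R7–R8 (12): skip — R7 and R8 already connected.
R1–R4 (15): skip — R1 and R4 already connected.
R1–R7 (15): skip — R1 and R7 already connected.
R7–R9 (17): add — endpoints in different components.
The 4th edge added is R1–R5.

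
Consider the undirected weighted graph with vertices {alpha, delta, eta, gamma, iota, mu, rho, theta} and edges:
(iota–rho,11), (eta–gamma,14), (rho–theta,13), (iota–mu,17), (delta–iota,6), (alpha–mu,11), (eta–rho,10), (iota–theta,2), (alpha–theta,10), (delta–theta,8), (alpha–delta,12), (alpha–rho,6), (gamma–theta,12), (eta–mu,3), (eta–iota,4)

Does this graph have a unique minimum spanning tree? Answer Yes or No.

Kruskal's algorithm — process edges by increasing weight (ties by edge label):
iota–theta (2): add — endpoints in different components.
eta–mu (3): add — endpoints in different components.
eta–iota (4): add — endpoints in different components.
alpha–rho (6): add — endpoints in different components.
delta–iota (6): add — endpoints in different components.
delta–theta (8): skip — theta and delta already connected.
alpha–theta (10): add — endpoints in different components.
eta–rho (10): skip — eta and rho already connected.
alpha–mu (11): skip — alpha and mu already connected.
iota–rho (11): skip — iota and rho already connected.
alpha–delta (12): skip — alpha and delta already connected.
gamma–theta (12): add — endpoints in different components.
Non-tree edge eta–rho has weight 10, equal to the heaviest edge on its tree cycle — swapping gives another MST of the same weight. Not unique.

No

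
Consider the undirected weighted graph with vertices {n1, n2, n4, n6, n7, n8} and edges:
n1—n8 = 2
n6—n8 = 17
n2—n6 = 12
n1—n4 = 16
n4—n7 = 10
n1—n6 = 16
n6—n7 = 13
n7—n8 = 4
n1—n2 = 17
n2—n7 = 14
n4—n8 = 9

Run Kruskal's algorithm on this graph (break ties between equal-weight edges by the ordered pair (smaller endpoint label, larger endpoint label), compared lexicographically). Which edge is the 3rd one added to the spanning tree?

n4-n8

Kruskal's algorithm — process edges by increasing weight (ties by edge label):
n1—n8 (2): add. Components now {n1,n8} {n2} {n4} {n6} {n7}
n7—n8 (4): add. Components now {n1,n7,n8} {n2} {n4} {n6}
n4—n8 (9): add. Components now {n1,n4,n7,n8} {n2} {n6}
n4—n7 (10): skip — n4 and n7 already connected.
n2—n6 (12): add. Components now {n1,n4,n7,n8} {n2,n6}
n6—n7 (13): add. Components now {n1,n2,n4,n6,n7,n8}
The 3rd edge added is n4—n8.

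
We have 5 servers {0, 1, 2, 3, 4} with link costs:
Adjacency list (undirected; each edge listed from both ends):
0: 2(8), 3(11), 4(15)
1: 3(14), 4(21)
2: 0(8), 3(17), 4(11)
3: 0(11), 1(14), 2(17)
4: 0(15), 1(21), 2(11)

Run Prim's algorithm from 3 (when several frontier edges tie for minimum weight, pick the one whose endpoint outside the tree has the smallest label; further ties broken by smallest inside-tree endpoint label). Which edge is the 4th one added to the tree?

Prim, starting at 3.
Step 1: cheapest edge leaving the tree is 0 3 (11); add 0.
Step 2: cheapest edge leaving the tree is 0 2 (8); add 2.
Step 3: cheapest edge leaving the tree is 2 4 (11); add 4.
Step 4: cheapest edge leaving the tree is 1 3 (14); add 1.
The 4th edge added is 1 3.

1-3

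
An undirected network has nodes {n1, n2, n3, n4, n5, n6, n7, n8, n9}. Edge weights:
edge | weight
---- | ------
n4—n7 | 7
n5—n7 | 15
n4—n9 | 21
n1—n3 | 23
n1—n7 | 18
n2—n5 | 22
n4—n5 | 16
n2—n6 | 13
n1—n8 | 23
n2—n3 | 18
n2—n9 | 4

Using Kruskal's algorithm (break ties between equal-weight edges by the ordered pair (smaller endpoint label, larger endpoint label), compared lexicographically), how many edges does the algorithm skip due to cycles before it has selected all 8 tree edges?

Sort edges by weight, then run Kruskal:
n2—n9 (4): add — endpoints in different components.
n4—n7 (7): add — endpoints in different components.
n2—n6 (13): add — endpoints in different components.
n5—n7 (15): add — endpoints in different components.
n4—n5 (16): skip — n5 and n4 already connected.
n1—n7 (18): add — endpoints in different components.
n2—n3 (18): add — endpoints in different components.
n4—n9 (21): add — endpoints in different components.
n2—n5 (22): skip — n5 and n2 already connected.
n1—n3 (23): skip — n1 and n3 already connected.
n1—n8 (23): add — endpoints in different components.
Edges rejected before the tree was complete: 3.

3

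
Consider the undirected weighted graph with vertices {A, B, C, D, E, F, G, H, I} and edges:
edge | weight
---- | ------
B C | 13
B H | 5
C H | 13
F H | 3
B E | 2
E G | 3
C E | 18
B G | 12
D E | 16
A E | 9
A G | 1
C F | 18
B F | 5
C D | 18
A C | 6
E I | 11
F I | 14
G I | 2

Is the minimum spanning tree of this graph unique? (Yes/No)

No

Sort edges by weight, then run Kruskal:
A G (1): add — endpoints in different components.
B E (2): add — endpoints in different components.
G I (2): add — endpoints in different components.
E G (3): add — endpoints in different components.
F H (3): add — endpoints in different components.
B F (5): add — endpoints in different components.
B H (5): skip — B and H already connected.
A C (6): add — endpoints in different components.
A E (9): skip — A and E already connected.
E I (11): skip — E and I already connected.
B G (12): skip — B and G already connected.
B C (13): skip — B and C already connected.
C H (13): skip — C and H already connected.
F I (14): skip — F and I already connected.
D E (16): add — endpoints in different components.
Non-tree edge B H has weight 5, equal to the heaviest edge on its tree cycle — swapping gives another MST of the same weight. Not unique.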